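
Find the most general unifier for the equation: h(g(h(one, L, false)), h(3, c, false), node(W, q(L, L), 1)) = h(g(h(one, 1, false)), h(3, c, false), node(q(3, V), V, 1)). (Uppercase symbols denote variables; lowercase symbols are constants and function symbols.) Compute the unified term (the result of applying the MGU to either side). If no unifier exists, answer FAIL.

Decompose h/3: g(h(one, L, false)) = g(h(one, 1, false)),  h(3, c, false) = h(3, c, false),  node(W, q(L, L), 1) = node(q(3, V), V, 1).
Decompose g/1: h(one, L, false) = h(one, 1, false).
Decompose h/3: one = one,  L = 1,  false = false.
Delete trivial equation one = one.
Bind L := 1; substituting into the one remaining equation that mentions L gives: node(W, q(1, 1), 1) = node(q(3, V), V, 1).
Delete trivial equation false = false.
Delete trivial equation h(3, c, false) = h(3, c, false).
Decompose node/3: W = q(3, V),  q(1, 1) = V,  1 = 1.
Bind W := q(3, V); no other remaining equation mentions W.
Bind V := q(1, 1); no other remaining equation mentions V. Substituting into the earlier binding gives W := q(3, q(1, 1)).
Delete trivial equation 1 = 1.
Applying the MGU to either side gives h(g(h(one, 1, false)), h(3, c, false), node(q(3, q(1, 1)), q(1, 1), 1)).

h(g(h(one, 1, false)), h(3, c, false), node(q(3, q(1, 1)), q(1, 1), 1))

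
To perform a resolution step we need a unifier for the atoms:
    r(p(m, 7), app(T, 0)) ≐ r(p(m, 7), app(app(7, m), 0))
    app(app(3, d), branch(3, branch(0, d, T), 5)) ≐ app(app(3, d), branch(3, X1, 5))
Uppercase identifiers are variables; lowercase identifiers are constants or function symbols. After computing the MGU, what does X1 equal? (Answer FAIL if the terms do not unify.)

Decompose r/2: p(m, 7) ≐ p(m, 7),  app(T, 0) ≐ app(app(7, m), 0).
Delete trivial equation p(m, 7) ≐ p(m, 7).
Decompose app/2: T ≐ app(7, m),  0 ≐ 0.
Bind T := app(7, m); substituting into the one remaining equation that mentions T gives: app(app(3, d), branch(3, branch(0, d, app(7, m)), 5)) ≐ app(app(3, d), branch(3, X1, 5)).
Delete trivial equation 0 ≐ 0.
Decompose app/2: app(3, d) ≐ app(3, d),  branch(3, branch(0, d, app(7, m)), 5) ≐ branch(3, X1, 5).
Delete trivial equation app(3, d) ≐ app(3, d).
Decompose branch/3: 3 ≐ 3,  branch(0, d, app(7, m)) ≐ X1,  5 ≐ 5.
Delete trivial equation 3 ≐ 3.
Bind X1 := branch(0, d, app(7, m)); no other remaining equation mentions X1.
Delete trivial equation 5 ≐ 5.
MGU = { T ↦ app(7, m), X1 ↦ branch(0, d, app(7, m)) }, so X1 ↦ branch(0, d, app(7, m)).

branch(0, d, app(7, m))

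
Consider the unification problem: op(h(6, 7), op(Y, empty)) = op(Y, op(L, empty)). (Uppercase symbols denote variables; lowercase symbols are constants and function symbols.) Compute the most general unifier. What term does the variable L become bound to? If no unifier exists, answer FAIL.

Decompose op/2: h(6, 7) = Y,  op(Y, empty) = op(L, empty).
Bind Y := h(6, 7); substituting into the remaining equation gives: op(h(6, 7), empty) = op(L, empty).
Decompose op/2: h(6, 7) = L,  empty = empty.
Bind L := h(6, 7); no other remaining equation mentions L.
Delete trivial equation empty = empty.
MGU = { Y -> h(6, 7), L -> h(6, 7) }, so L -> h(6, 7).

h(6, 7)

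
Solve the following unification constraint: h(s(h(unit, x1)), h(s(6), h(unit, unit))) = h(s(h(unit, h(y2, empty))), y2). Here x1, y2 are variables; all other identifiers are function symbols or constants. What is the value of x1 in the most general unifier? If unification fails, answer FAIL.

h(h(s(6), h(unit, unit)), empty)

Decompose h/2: s(h(unit, x1)) = s(h(unit, h(y2, empty))),  h(s(6), h(unit, unit)) = y2.
Decompose s/1: h(unit, x1) = h(unit, h(y2, empty)).
Decompose h/2: unit = unit,  x1 = h(y2, empty).
Delete trivial equation unit = unit.
Bind x1 := h(y2, empty); no other remaining equation mentions x1.
Bind y2 := h(s(6), h(unit, unit)). Substituting into the earlier binding gives x1 := h(h(s(6), h(unit, unit)), empty).
MGU = { x1 ↦ h(h(s(6), h(unit, unit)), empty), y2 ↦ h(s(6), h(unit, unit)) }, so x1 ↦ h(h(s(6), h(unit, unit)), empty).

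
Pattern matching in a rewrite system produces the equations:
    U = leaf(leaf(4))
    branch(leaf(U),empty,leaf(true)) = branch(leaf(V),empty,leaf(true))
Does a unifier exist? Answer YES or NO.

YES

Bind U := leaf(leaf(4)); substituting into the remaining equation gives: branch(leaf(leaf(leaf(4))),empty,leaf(true)) = branch(leaf(V),empty,leaf(true)).
Decompose branch/3: leaf(leaf(leaf(4))) = leaf(V),  empty = empty,  leaf(true) = leaf(true).
Decompose leaf/1: leaf(leaf(4)) = V.
Bind V := leaf(leaf(4)); no other remaining equation mentions V.
Delete trivial equation empty = empty.
Delete trivial equation leaf(true) = leaf(true).
No equations remain and no clash or occurs-check failure arose, so a unifier exists.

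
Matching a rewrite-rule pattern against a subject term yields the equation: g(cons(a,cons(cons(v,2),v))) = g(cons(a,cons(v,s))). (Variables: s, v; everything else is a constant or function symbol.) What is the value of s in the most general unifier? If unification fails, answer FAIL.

FAIL

Decompose g/1: cons(a,cons(cons(v,2),v)) = cons(a,cons(v,s)).
Decompose cons/2: a = a,  cons(cons(v,2),v) = cons(v,s).
Delete trivial equation a = a.
Decompose cons/2: cons(v,2) = v,  v = s.
Occurs check fails: v occurs in cons(v,2); the equation v = cons(v,2) has no finite solution.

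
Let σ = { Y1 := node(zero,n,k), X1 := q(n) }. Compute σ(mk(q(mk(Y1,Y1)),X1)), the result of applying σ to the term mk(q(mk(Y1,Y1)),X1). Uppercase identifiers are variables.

mk(q(mk(node(zero,n,k),node(zero,n,k))),q(n))

Replace each occurrence of Y1 with node(zero,n,k).
Replace each occurrence of X1 with q(n).
Result: mk(q(mk(node(zero,n,k),node(zero,n,k))),q(n)).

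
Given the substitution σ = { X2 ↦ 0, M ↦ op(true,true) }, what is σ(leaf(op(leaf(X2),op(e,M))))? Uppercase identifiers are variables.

Replace each occurrence of X2 with 0.
Replace each occurrence of M with op(true,true).
Result: leaf(op(leaf(0),op(e,op(true,true)))).

leaf(op(leaf(0),op(e,op(true,true))))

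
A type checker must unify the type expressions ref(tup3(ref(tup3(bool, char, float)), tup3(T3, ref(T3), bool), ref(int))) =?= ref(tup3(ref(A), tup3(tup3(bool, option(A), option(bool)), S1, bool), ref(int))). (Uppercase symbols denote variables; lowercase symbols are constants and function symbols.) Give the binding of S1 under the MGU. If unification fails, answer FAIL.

ref(tup3(bool, option(tup3(bool, char, float)), option(bool)))

Decompose ref/1: tup3(ref(tup3(bool, char, float)), tup3(T3, ref(T3), bool), ref(int)) =?= tup3(ref(A), tup3(tup3(bool, option(A), option(bool)), S1, bool), ref(int)).
Decompose tup3/3: ref(tup3(bool, char, float)) =?= ref(A),  tup3(T3, ref(T3), bool) =?= tup3(tup3(bool, option(A), option(bool)), S1, bool),  ref(int) =?= ref(int).
Decompose ref/1: tup3(bool, char, float) =?= A.
Bind A := tup3(bool, char, float); substituting into the one remaining equation that mentions A gives: tup3(T3, ref(T3), bool) =?= tup3(tup3(bool, option(tup3(bool, char, float)), option(bool)), S1, bool).
Decompose tup3/3: T3 =?= tup3(bool, option(tup3(bool, char, float)), option(bool)),  ref(T3) =?= S1,  bool =?= bool.
Bind T3 := tup3(bool, option(tup3(bool, char, float)), option(bool)); substituting into the one remaining equation that mentions T3 gives: ref(tup3(bool, option(tup3(bool, char, float)), option(bool))) =?= S1.
Bind S1 := ref(tup3(bool, option(tup3(bool, char, float)), option(bool))); no other remaining equation mentions S1.
Delete trivial equation bool =?= bool.
Delete trivial equation ref(int) =?= ref(int).
MGU = { A -> tup3(bool, char, float), T3 -> tup3(bool, option(tup3(bool, char, float)), option(bool)), S1 -> ref(tup3(bool, option(tup3(bool, char, float)), option(bool))) }, so S1 -> ref(tup3(bool, option(tup3(bool, char, float)), option(bool))).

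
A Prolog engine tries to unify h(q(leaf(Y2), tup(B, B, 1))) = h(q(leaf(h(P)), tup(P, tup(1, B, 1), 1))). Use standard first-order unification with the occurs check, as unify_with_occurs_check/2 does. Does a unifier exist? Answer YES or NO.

Decompose h/1: q(leaf(Y2), tup(B, B, 1)) = q(leaf(h(P)), tup(P, tup(1, B, 1), 1)).
Decompose q/2: leaf(Y2) = leaf(h(P)),  tup(B, B, 1) = tup(P, tup(1, B, 1), 1).
Decompose leaf/1: Y2 = h(P).
Bind Y2 := h(P); no other remaining equation mentions Y2.
Decompose tup/3: B = P,  B = tup(1, B, 1),  1 = 1.
Bind B := P; substituting into the one remaining equation that mentions B gives: P = tup(1, P, 1).
Occurs check fails: P occurs in tup(1, P, 1); the equation P = tup(1, P, 1) has no finite solution.

NO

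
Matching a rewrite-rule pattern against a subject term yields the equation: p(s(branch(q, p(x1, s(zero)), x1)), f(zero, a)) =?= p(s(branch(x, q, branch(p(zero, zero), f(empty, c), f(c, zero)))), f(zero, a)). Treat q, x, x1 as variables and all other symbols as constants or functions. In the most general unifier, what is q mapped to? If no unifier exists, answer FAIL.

Decompose p/2: s(branch(q, p(x1, s(zero)), x1)) =?= s(branch(x, q, branch(p(zero, zero), f(empty, c), f(c, zero)))),  f(zero, a) =?= f(zero, a).
Decompose s/1: branch(q, p(x1, s(zero)), x1) =?= branch(x, q, branch(p(zero, zero), f(empty, c), f(c, zero))).
Decompose branch/3: q =?= x,  p(x1, s(zero)) =?= q,  x1 =?= branch(p(zero, zero), f(empty, c), f(c, zero)).
Bind q := x; substituting into the one remaining equation that mentions q gives: p(x1, s(zero)) =?= x.
Bind x := p(x1, s(zero)); no other remaining equation mentions x. Substituting into the earlier binding gives q := p(x1, s(zero)).
Bind x1 := branch(p(zero, zero), f(empty, c), f(c, zero)); no other remaining equation mentions x1. Substituting into the earlier bindings gives q := p(branch(p(zero, zero), f(empty, c), f(c, zero)), s(zero)), x := p(branch(p(zero, zero), f(empty, c), f(c, zero)), s(zero)).
Delete trivial equation f(zero, a) =?= f(zero, a).
MGU = { q -> p(branch(p(zero, zero), f(empty, c), f(c, zero)), s(zero)), x -> p(branch(p(zero, zero), f(empty, c), f(c, zero)), s(zero)), x1 -> branch(p(zero, zero), f(empty, c), f(c, zero)) }, so q -> p(branch(p(zero, zero), f(empty, c), f(c, zero)), s(zero)).

p(branch(p(zero, zero), f(empty, c), f(c, zero)), s(zero))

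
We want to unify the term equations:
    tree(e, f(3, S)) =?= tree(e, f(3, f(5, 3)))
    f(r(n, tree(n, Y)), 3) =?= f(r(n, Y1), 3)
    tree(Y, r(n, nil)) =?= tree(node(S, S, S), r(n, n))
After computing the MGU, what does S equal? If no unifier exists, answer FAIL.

FAIL

Decompose tree/2: e =?= e,  f(3, S) =?= f(3, f(5, 3)).
Delete trivial equation e =?= e.
Decompose f/2: 3 =?= 3,  S =?= f(5, 3).
Delete trivial equation 3 =?= 3.
Bind S := f(5, 3); substituting into the one remaining equation that mentions S gives: tree(Y, r(n, nil)) =?= tree(node(f(5, 3), f(5, 3), f(5, 3)), r(n, n)).
Decompose f/2: r(n, tree(n, Y)) =?= r(n, Y1),  3 =?= 3.
Decompose r/2: n =?= n,  tree(n, Y) =?= Y1.
Delete trivial equation n =?= n.
Bind Y1 := tree(n, Y); no other remaining equation mentions Y1.
Delete trivial equation 3 =?= 3.
Decompose tree/2: Y =?= node(f(5, 3), f(5, 3), f(5, 3)),  r(n, nil) =?= r(n, n).
Bind Y := node(f(5, 3), f(5, 3), f(5, 3)); no other remaining equation mentions Y. Substituting into the earlier binding gives Y1 := tree(n, node(f(5, 3), f(5, 3), f(5, 3))).
Decompose r/2: n =?= n,  nil =?= n.
Delete trivial equation n =?= n.
Clash: constants nil and n differ; no unifier exists.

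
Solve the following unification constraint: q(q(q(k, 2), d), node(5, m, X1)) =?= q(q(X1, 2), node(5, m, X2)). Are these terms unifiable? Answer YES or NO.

Decompose q/2: q(q(k, 2), d) =?= q(X1, 2),  node(5, m, X1) =?= node(5, m, X2).
Decompose q/2: q(k, 2) =?= X1,  d =?= 2.
Bind X1 := q(k, 2); substituting into the one remaining equation that mentions X1 gives: node(5, m, q(k, 2)) =?= node(5, m, X2).
Clash: constants d and 2 differ; no unifier exists.

NO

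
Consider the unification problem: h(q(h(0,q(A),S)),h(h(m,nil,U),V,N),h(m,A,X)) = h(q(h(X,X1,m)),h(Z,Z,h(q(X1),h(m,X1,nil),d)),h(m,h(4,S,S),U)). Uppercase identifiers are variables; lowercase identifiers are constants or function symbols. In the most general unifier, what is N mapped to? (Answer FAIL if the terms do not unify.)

h(q(q(h(4,m,m))),h(m,q(h(4,m,m)),nil),d)

Decompose h/3: q(h(0,q(A),S)) = q(h(X,X1,m)),  h(h(m,nil,U),V,N) = h(Z,Z,h(q(X1),h(m,X1,nil),d)),  h(m,A,X) = h(m,h(4,S,S),U).
Decompose q/1: h(0,q(A),S) = h(X,X1,m).
Decompose h/3: 0 = X,  q(A) = X1,  S = m.
Bind X := 0; substituting into the one remaining equation that mentions X gives: h(m,A,0) = h(m,h(4,S,S),U).
Bind X1 := q(A); substituting into the one remaining equation that mentions X1 gives: h(h(m,nil,U),V,N) = h(Z,Z,h(q(q(A)),h(m,q(A),nil),d)).
Bind S := m; substituting into the one remaining equation that mentions S gives: h(m,A,0) = h(m,h(4,m,m),U).
Decompose h/3: h(m,nil,U) = Z,  V = Z,  N = h(q(q(A)),h(m,q(A),nil),d).
Bind Z := h(m,nil,U); substituting into the one remaining equation that mentions Z gives: V = h(m,nil,U).
Bind V := h(m,nil,U); no other remaining equation mentions V.
Bind N := h(q(q(A)),h(m,q(A),nil),d); no other remaining equation mentions N.
Decompose h/3: m = m,  A = h(4,m,m),  0 = U.
Delete trivial equation m = m.
Bind A := h(4,m,m); no other remaining equation mentions A. Substituting into the earlier bindings gives X1 := q(h(4,m,m)), N := h(q(q(h(4,m,m))),h(m,q(h(4,m,m)),nil),d).
Bind U := 0. Substituting into the earlier bindings gives Z := h(m,nil,0), V := h(m,nil,0).
MGU = { X ↦ 0, X1 ↦ q(h(4,m,m)), S ↦ m, Z ↦ h(m,nil,0), V ↦ h(m,nil,0), N ↦ h(q(q(h(4,m,m))),h(m,q(h(4,m,m)),nil),d), A ↦ h(4,m,m), U ↦ 0 }, so N ↦ h(q(q(h(4,m,m))),h(m,q(h(4,m,m)),nil),d).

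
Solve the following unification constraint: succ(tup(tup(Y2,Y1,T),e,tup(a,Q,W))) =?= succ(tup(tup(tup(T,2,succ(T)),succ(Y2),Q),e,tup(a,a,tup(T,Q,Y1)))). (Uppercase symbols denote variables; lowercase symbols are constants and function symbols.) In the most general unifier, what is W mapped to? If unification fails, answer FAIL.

tup(a,a,succ(tup(a,2,succ(a))))

Decompose succ/1: tup(tup(Y2,Y1,T),e,tup(a,Q,W)) =?= tup(tup(tup(T,2,succ(T)),succ(Y2),Q),e,tup(a,a,tup(T,Q,Y1))).
Decompose tup/3: tup(Y2,Y1,T) =?= tup(tup(T,2,succ(T)),succ(Y2),Q),  e =?= e,  tup(a,Q,W) =?= tup(a,a,tup(T,Q,Y1)).
Decompose tup/3: Y2 =?= tup(T,2,succ(T)),  Y1 =?= succ(Y2),  T =?= Q.
Bind Y2 := tup(T,2,succ(T)); substituting into the one remaining equation that mentions Y2 gives: Y1 =?= succ(tup(T,2,succ(T))).
Bind Y1 := succ(tup(T,2,succ(T))); substituting into the one remaining equation that mentions Y1 gives: tup(a,Q,W) =?= tup(a,a,tup(T,Q,succ(tup(T,2,succ(T))))).
Bind T := Q; substituting into the one remaining equation that mentions T gives: tup(a,Q,W) =?= tup(a,a,tup(Q,Q,succ(tup(Q,2,succ(Q))))). Substituting into the earlier bindings gives Y2 := tup(Q,2,succ(Q)), Y1 := succ(tup(Q,2,succ(Q))).
Delete trivial equation e =?= e.
Decompose tup/3: a =?= a,  Q =?= a,  W =?= tup(Q,Q,succ(tup(Q,2,succ(Q)))).
Delete trivial equation a =?= a.
Bind Q := a; substituting into the remaining equation gives: W =?= tup(a,a,succ(tup(a,2,succ(a)))). Substituting into the earlier bindings gives Y2 := tup(a,2,succ(a)), Y1 := succ(tup(a,2,succ(a))), T := a.
Bind W := tup(a,a,succ(tup(a,2,succ(a)))).
MGU = { Y2 -> tup(a,2,succ(a)), Y1 -> succ(tup(a,2,succ(a))), T -> a, Q -> a, W -> tup(a,a,succ(tup(a,2,succ(a)))) }, so W -> tup(a,a,succ(tup(a,2,succ(a)))).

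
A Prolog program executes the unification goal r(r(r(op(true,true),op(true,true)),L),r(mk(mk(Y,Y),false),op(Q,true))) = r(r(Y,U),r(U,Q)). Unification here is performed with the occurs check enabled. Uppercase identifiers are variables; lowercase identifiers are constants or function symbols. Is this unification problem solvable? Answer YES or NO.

NO

Decompose r/2: r(r(op(true,true),op(true,true)),L) = r(Y,U),  r(mk(mk(Y,Y),false),op(Q,true)) = r(U,Q).
Decompose r/2: r(op(true,true),op(true,true)) = Y,  L = U.
Bind Y := r(op(true,true),op(true,true)); substituting into the one remaining equation that mentions Y gives: r(mk(mk(r(op(true,true),op(true,true)),r(op(true,true),op(true,true))),false),op(Q,true)) = r(U,Q).
Bind L := U; no other remaining equation mentions L.
Decompose r/2: mk(mk(r(op(true,true),op(true,true)),r(op(true,true),op(true,true))),false) = U,  op(Q,true) = Q.
Bind U := mk(mk(r(op(true,true),op(true,true)),r(op(true,true),op(true,true))),false); no other remaining equation mentions U. Substituting into the earlier binding gives L := mk(mk(r(op(true,true),op(true,true)),r(op(true,true),op(true,true))),false).
Occurs check fails: Q occurs in op(Q,true); the equation Q = op(Q,true) has no finite solution.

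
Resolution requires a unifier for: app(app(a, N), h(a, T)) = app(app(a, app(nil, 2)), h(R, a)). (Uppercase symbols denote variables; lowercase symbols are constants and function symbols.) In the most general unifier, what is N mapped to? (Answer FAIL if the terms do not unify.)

app(nil, 2)

Decompose app/2: app(a, N) = app(a, app(nil, 2)),  h(a, T) = h(R, a).
Decompose app/2: a = a,  N = app(nil, 2).
Delete trivial equation a = a.
Bind N := app(nil, 2); no other remaining equation mentions N.
Decompose h/2: a = R,  T = a.
Bind R := a; no other remaining equation mentions R.
Bind T := a.
MGU = { N := app(nil, 2), R := a, T := a }, so N := app(nil, 2).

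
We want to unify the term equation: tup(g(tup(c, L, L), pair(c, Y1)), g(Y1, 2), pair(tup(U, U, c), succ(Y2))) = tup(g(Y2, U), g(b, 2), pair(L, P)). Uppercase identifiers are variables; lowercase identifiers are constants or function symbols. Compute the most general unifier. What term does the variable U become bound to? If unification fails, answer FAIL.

Decompose tup/3: g(tup(c, L, L), pair(c, Y1)) = g(Y2, U),  g(Y1, 2) = g(b, 2),  pair(tup(U, U, c), succ(Y2)) = pair(L, P).
Decompose g/2: tup(c, L, L) = Y2,  pair(c, Y1) = U.
Bind Y2 := tup(c, L, L); substituting into the one remaining equation that mentions Y2 gives: pair(tup(U, U, c), succ(tup(c, L, L))) = pair(L, P).
Bind U := pair(c, Y1); substituting into the one remaining equation that mentions U gives: pair(tup(pair(c, Y1), pair(c, Y1), c), succ(tup(c, L, L))) = pair(L, P).
Decompose g/2: Y1 = b,  2 = 2.
Bind Y1 := b; substituting into the one remaining equation that mentions Y1 gives: pair(tup(pair(c, b), pair(c, b), c), succ(tup(c, L, L))) = pair(L, P). Substituting into the earlier binding gives U := pair(c, b).
Delete trivial equation 2 = 2.
Decompose pair/2: tup(pair(c, b), pair(c, b), c) = L,  succ(tup(c, L, L)) = P.
Bind L := tup(pair(c, b), pair(c, b), c); substituting into the remaining equation gives: succ(tup(c, tup(pair(c, b), pair(c, b), c), tup(pair(c, b), pair(c, b), c))) = P. Substituting into the earlier binding gives Y2 := tup(c, tup(pair(c, b), pair(c, b), c), tup(pair(c, b), pair(c, b), c)).
Bind P := succ(tup(c, tup(pair(c, b), pair(c, b), c), tup(pair(c, b), pair(c, b), c))).
MGU = { Y2 ↦ tup(c, tup(pair(c, b), pair(c, b), c), tup(pair(c, b), pair(c, b), c)), U ↦ pair(c, b), Y1 ↦ b, L ↦ tup(pair(c, b), pair(c, b), c), P ↦ succ(tup(c, tup(pair(c, b), pair(c, b), c), tup(pair(c, b), pair(c, b), c))) }, so U ↦ pair(c, b).

pair(c, b)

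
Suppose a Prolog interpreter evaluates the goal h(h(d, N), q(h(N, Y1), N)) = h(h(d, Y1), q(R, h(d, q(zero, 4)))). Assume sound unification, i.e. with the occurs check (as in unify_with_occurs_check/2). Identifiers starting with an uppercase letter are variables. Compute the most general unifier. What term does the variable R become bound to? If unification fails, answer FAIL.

h(h(d, q(zero, 4)), h(d, q(zero, 4)))

Decompose h/2: h(d, N) = h(d, Y1),  q(h(N, Y1), N) = q(R, h(d, q(zero, 4))).
Decompose h/2: d = d,  N = Y1.
Delete trivial equation d = d.
Bind N := Y1; substituting into the remaining equation gives: q(h(Y1, Y1), Y1) = q(R, h(d, q(zero, 4))).
Decompose q/2: h(Y1, Y1) = R,  Y1 = h(d, q(zero, 4)).
Bind R := h(Y1, Y1); no other remaining equation mentions R.
Bind Y1 := h(d, q(zero, 4)). Substituting into the earlier bindings gives N := h(d, q(zero, 4)), R := h(h(d, q(zero, 4)), h(d, q(zero, 4))).
MGU = { N = h(d, q(zero, 4)), R = h(h(d, q(zero, 4)), h(d, q(zero, 4))), Y1 = h(d, q(zero, 4)) }, so R = h(h(d, q(zero, 4)), h(d, q(zero, 4))).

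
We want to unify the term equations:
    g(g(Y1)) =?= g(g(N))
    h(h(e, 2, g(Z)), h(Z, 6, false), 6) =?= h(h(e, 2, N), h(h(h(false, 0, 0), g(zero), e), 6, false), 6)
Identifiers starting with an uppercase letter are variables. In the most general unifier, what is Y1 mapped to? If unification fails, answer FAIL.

g(h(h(false, 0, 0), g(zero), e))

Decompose g/1: g(Y1) =?= g(N).
Decompose g/1: Y1 =?= N.
Bind Y1 := N; no other remaining equation mentions Y1.
Decompose h/3: h(e, 2, g(Z)) =?= h(e, 2, N),  h(Z, 6, false) =?= h(h(h(false, 0, 0), g(zero), e), 6, false),  6 =?= 6.
Decompose h/3: e =?= e,  2 =?= 2,  g(Z) =?= N.
Delete trivial equation e =?= e.
Delete trivial equation 2 =?= 2.
Bind N := g(Z); no other remaining equation mentions N. Substituting into the earlier binding gives Y1 := g(Z).
Decompose h/3: Z =?= h(h(false, 0, 0), g(zero), e),  6 =?= 6,  false =?= false.
Bind Z := h(h(false, 0, 0), g(zero), e); no other remaining equation mentions Z. Substituting into the earlier bindings gives Y1 := g(h(h(false, 0, 0), g(zero), e)), N := g(h(h(false, 0, 0), g(zero), e)).
Delete trivial equation 6 =?= 6.
Delete trivial equation false =?= false.
Delete trivial equation 6 =?= 6.
MGU = { Y1 ↦ g(h(h(false, 0, 0), g(zero), e)), N ↦ g(h(h(false, 0, 0), g(zero), e)), Z ↦ h(h(false, 0, 0), g(zero), e) }, so Y1 ↦ g(h(h(false, 0, 0), g(zero), e)).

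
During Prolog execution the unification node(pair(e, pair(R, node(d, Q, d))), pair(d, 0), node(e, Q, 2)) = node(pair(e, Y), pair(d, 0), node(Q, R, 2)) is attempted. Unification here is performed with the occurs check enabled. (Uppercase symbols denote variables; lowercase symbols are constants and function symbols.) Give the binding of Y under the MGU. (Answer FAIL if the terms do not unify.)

pair(e, node(d, e, d))

Decompose node/3: pair(e, pair(R, node(d, Q, d))) = pair(e, Y),  pair(d, 0) = pair(d, 0),  node(e, Q, 2) = node(Q, R, 2).
Decompose pair/2: e = e,  pair(R, node(d, Q, d)) = Y.
Delete trivial equation e = e.
Bind Y := pair(R, node(d, Q, d)); no other remaining equation mentions Y.
Delete trivial equation pair(d, 0) = pair(d, 0).
Decompose node/3: e = Q,  Q = R,  2 = 2.
Bind Q := e; substituting into the one remaining equation that mentions Q gives: e = R. Substituting into the earlier binding gives Y := pair(R, node(d, e, d)).
Bind R := e; no other remaining equation mentions R. Substituting into the earlier binding gives Y := pair(e, node(d, e, d)).
Delete trivial equation 2 = 2.
MGU = { Y -> pair(e, node(d, e, d)), Q -> e, R -> e }, so Y -> pair(e, node(d, e, d)).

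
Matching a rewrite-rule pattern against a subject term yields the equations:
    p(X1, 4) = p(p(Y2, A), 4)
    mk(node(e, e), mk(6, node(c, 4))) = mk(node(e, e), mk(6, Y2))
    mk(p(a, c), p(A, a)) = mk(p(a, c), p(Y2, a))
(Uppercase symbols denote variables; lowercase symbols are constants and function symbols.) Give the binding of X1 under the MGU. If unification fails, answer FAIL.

Decompose p/2: X1 = p(Y2, A),  4 = 4.
Bind X1 := p(Y2, A); no other remaining equation mentions X1.
Delete trivial equation 4 = 4.
Decompose mk/2: node(e, e) = node(e, e),  mk(6, node(c, 4)) = mk(6, Y2).
Delete trivial equation node(e, e) = node(e, e).
Decompose mk/2: 6 = 6,  node(c, 4) = Y2.
Delete trivial equation 6 = 6.
Bind Y2 := node(c, 4); substituting into the remaining equation gives: mk(p(a, c), p(A, a)) = mk(p(a, c), p(node(c, 4), a)). Substituting into the earlier binding gives X1 := p(node(c, 4), A).
Decompose mk/2: p(a, c) = p(a, c),  p(A, a) = p(node(c, 4), a).
Delete trivial equation p(a, c) = p(a, c).
Decompose p/2: A = node(c, 4),  a = a.
Bind A := node(c, 4); no other remaining equation mentions A. Substituting into the earlier binding gives X1 := p(node(c, 4), node(c, 4)).
Delete trivial equation a = a.
MGU = { X1 -> p(node(c, 4), node(c, 4)), Y2 -> node(c, 4), A -> node(c, 4) }, so X1 -> p(node(c, 4), node(c, 4)).

p(node(c, 4), node(c, 4))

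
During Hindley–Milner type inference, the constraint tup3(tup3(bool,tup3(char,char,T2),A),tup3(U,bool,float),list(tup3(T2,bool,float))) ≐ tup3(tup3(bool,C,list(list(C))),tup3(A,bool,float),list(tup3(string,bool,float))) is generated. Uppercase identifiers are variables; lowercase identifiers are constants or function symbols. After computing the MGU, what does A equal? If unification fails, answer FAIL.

list(list(tup3(char,char,string)))

Decompose tup3/3: tup3(bool,tup3(char,char,T2),A) ≐ tup3(bool,C,list(list(C))),  tup3(U,bool,float) ≐ tup3(A,bool,float),  list(tup3(T2,bool,float)) ≐ list(tup3(string,bool,float)).
Decompose tup3/3: bool ≐ bool,  tup3(char,char,T2) ≐ C,  A ≐ list(list(C)).
Delete trivial equation bool ≐ bool.
Bind C := tup3(char,char,T2); substituting into the one remaining equation that mentions C gives: A ≐ list(list(tup3(char,char,T2))).
Bind A := list(list(tup3(char,char,T2))); substituting into the one remaining equation that mentions A gives: tup3(U,bool,float) ≐ tup3(list(list(tup3(char,char,T2))),bool,float).
Decompose tup3/3: U ≐ list(list(tup3(char,char,T2))),  bool ≐ bool,  float ≐ float.
Bind U := list(list(tup3(char,char,T2))); no other remaining equation mentions U.
Delete trivial equation bool ≐ bool.
Delete trivial equation float ≐ float.
Decompose list/1: tup3(T2,bool,float) ≐ tup3(string,bool,float).
Decompose tup3/3: T2 ≐ string,  bool ≐ bool,  float ≐ float.
Bind T2 := string; no other remaining equation mentions T2. Substituting into the earlier bindings gives C := tup3(char,char,string), A := list(list(tup3(char,char,string))), U := list(list(tup3(char,char,string))).
Delete trivial equation bool ≐ bool.
Delete trivial equation float ≐ float.
MGU = { C ↦ tup3(char,char,string), A ↦ list(list(tup3(char,char,string))), U ↦ list(list(tup3(char,char,string))), T2 ↦ string }, so A ↦ list(list(tup3(char,char,string))).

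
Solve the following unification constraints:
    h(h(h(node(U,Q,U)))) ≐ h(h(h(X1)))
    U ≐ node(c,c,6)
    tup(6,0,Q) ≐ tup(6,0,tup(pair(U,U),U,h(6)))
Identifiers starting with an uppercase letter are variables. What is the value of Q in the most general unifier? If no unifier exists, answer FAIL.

Decompose h/1: h(h(node(U,Q,U))) ≐ h(h(X1)).
Decompose h/1: h(node(U,Q,U)) ≐ h(X1).
Decompose h/1: node(U,Q,U) ≐ X1.
Bind X1 := node(U,Q,U); no other remaining equation mentions X1.
Bind U := node(c,c,6); substituting into the remaining equation gives: tup(6,0,Q) ≐ tup(6,0,tup(pair(node(c,c,6),node(c,c,6)),node(c,c,6),h(6))). Substituting into the earlier binding gives X1 := node(node(c,c,6),Q,node(c,c,6)).
Decompose tup/3: 6 ≐ 6,  0 ≐ 0,  Q ≐ tup(pair(node(c,c,6),node(c,c,6)),node(c,c,6),h(6)).
Delete trivial equation 6 ≐ 6.
Delete trivial equation 0 ≐ 0.
Bind Q := tup(pair(node(c,c,6),node(c,c,6)),node(c,c,6),h(6)). Substituting into the earlier binding gives X1 := node(node(c,c,6),tup(pair(node(c,c,6),node(c,c,6)),node(c,c,6),h(6)),node(c,c,6)).
MGU = { X1 -> node(node(c,c,6),tup(pair(node(c,c,6),node(c,c,6)),node(c,c,6),h(6)),node(c,c,6)), U -> node(c,c,6), Q -> tup(pair(node(c,c,6),node(c,c,6)),node(c,c,6),h(6)) }, so Q -> tup(pair(node(c,c,6),node(c,c,6)),node(c,c,6),h(6)).

tup(pair(node(c,c,6),node(c,c,6)),node(c,c,6),h(6))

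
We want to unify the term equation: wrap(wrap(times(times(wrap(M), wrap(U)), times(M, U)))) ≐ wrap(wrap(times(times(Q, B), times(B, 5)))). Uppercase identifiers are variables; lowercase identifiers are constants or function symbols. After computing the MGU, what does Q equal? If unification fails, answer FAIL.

Decompose wrap/1: wrap(times(times(wrap(M), wrap(U)), times(M, U))) ≐ wrap(times(times(Q, B), times(B, 5))).
Decompose wrap/1: times(times(wrap(M), wrap(U)), times(M, U)) ≐ times(times(Q, B), times(B, 5)).
Decompose times/2: times(wrap(M), wrap(U)) ≐ times(Q, B),  times(M, U) ≐ times(B, 5).
Decompose times/2: wrap(M) ≐ Q,  wrap(U) ≐ B.
Bind Q := wrap(M); no other remaining equation mentions Q.
Bind B := wrap(U); substituting into the remaining equation gives: times(M, U) ≐ times(wrap(U), 5).
Decompose times/2: M ≐ wrap(U),  U ≐ 5.
Bind M := wrap(U); no other remaining equation mentions M. Substituting into the earlier binding gives Q := wrap(wrap(U)).
Bind U := 5. Substituting into the earlier bindings gives Q := wrap(wrap(5)), B := wrap(5), M := wrap(5).
MGU = { Q -> wrap(wrap(5)), B -> wrap(5), M -> wrap(5), U -> 5 }, so Q -> wrap(wrap(5)).

wrap(wrap(5))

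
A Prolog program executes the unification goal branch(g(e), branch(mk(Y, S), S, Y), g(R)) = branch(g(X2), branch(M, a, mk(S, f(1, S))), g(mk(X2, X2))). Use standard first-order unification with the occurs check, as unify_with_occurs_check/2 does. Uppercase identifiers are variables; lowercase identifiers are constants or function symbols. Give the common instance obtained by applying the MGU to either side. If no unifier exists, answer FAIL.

Decompose branch/3: g(e) = g(X2),  branch(mk(Y, S), S, Y) = branch(M, a, mk(S, f(1, S))),  g(R) = g(mk(X2, X2)).
Decompose g/1: e = X2.
Bind X2 := e; substituting into the one remaining equation that mentions X2 gives: g(R) = g(mk(e, e)).
Decompose branch/3: mk(Y, S) = M,  S = a,  Y = mk(S, f(1, S)).
Bind M := mk(Y, S); no other remaining equation mentions M.
Bind S := a; substituting into the one remaining equation that mentions S gives: Y = mk(a, f(1, a)). Substituting into the earlier binding gives M := mk(Y, a).
Bind Y := mk(a, f(1, a)); no other remaining equation mentions Y. Substituting into the earlier binding gives M := mk(mk(a, f(1, a)), a).
Decompose g/1: R = mk(e, e).
Bind R := mk(e, e).
Applying the MGU to either side gives branch(g(e), branch(mk(mk(a, f(1, a)), a), a, mk(a, f(1, a))), g(mk(e, e))).

branch(g(e), branch(mk(mk(a, f(1, a)), a), a, mk(a, f(1, a))), g(mk(e, e)))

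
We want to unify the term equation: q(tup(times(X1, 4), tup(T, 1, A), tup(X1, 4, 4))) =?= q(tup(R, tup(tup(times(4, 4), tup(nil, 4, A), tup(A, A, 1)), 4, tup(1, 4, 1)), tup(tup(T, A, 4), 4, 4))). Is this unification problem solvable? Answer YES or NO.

Decompose q/1: tup(times(X1, 4), tup(T, 1, A), tup(X1, 4, 4)) =?= tup(R, tup(tup(times(4, 4), tup(nil, 4, A), tup(A, A, 1)), 4, tup(1, 4, 1)), tup(tup(T, A, 4), 4, 4)).
Decompose tup/3: times(X1, 4) =?= R,  tup(T, 1, A) =?= tup(tup(times(4, 4), tup(nil, 4, A), tup(A, A, 1)), 4, tup(1, 4, 1)),  tup(X1, 4, 4) =?= tup(tup(T, A, 4), 4, 4).
Bind R := times(X1, 4); no other remaining equation mentions R.
Decompose tup/3: T =?= tup(times(4, 4), tup(nil, 4, A), tup(A, A, 1)),  1 =?= 4,  A =?= tup(1, 4, 1).
Bind T := tup(times(4, 4), tup(nil, 4, A), tup(A, A, 1)); substituting into the one remaining equation that mentions T gives: tup(X1, 4, 4) =?= tup(tup(tup(times(4, 4), tup(nil, 4, A), tup(A, A, 1)), A, 4), 4, 4).
Clash: constants 1 and 4 differ; no unifier exists.

NO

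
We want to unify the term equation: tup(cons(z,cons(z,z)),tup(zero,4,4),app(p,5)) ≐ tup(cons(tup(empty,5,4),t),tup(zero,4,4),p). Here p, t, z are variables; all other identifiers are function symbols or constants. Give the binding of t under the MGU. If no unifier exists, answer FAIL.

FAIL

Decompose tup/3: cons(z,cons(z,z)) ≐ cons(tup(empty,5,4),t),  tup(zero,4,4) ≐ tup(zero,4,4),  app(p,5) ≐ p.
Decompose cons/2: z ≐ tup(empty,5,4),  cons(z,z) ≐ t.
Bind z := tup(empty,5,4); substituting into the one remaining equation that mentions z gives: cons(tup(empty,5,4),tup(empty,5,4)) ≐ t.
Bind t := cons(tup(empty,5,4),tup(empty,5,4)); no other remaining equation mentions t.
Delete trivial equation tup(zero,4,4) ≐ tup(zero,4,4).
Occurs check fails: p occurs in app(p,5); the equation p ≐ app(p,5) has no finite solution.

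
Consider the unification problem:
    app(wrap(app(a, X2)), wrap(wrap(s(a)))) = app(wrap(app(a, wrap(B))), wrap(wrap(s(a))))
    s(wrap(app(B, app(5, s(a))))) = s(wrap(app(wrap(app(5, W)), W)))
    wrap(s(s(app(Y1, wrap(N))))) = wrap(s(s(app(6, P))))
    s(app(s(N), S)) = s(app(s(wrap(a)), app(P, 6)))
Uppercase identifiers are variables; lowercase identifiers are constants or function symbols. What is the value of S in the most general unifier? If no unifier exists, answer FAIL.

Decompose app/2: wrap(app(a, X2)) = wrap(app(a, wrap(B))),  wrap(wrap(s(a))) = wrap(wrap(s(a))).
Decompose wrap/1: app(a, X2) = app(a, wrap(B)).
Decompose app/2: a = a,  X2 = wrap(B).
Delete trivial equation a = a.
Bind X2 := wrap(B); no other remaining equation mentions X2.
Delete trivial equation wrap(wrap(s(a))) = wrap(wrap(s(a))).
Decompose s/1: wrap(app(B, app(5, s(a)))) = wrap(app(wrap(app(5, W)), W)).
Decompose wrap/1: app(B, app(5, s(a))) = app(wrap(app(5, W)), W).
Decompose app/2: B = wrap(app(5, W)),  app(5, s(a)) = W.
Bind B := wrap(app(5, W)); no other remaining equation mentions B. Substituting into the earlier binding gives X2 := wrap(wrap(app(5, W))).
Bind W := app(5, s(a)); no other remaining equation mentions W. Substituting into the earlier bindings gives X2 := wrap(wrap(app(5, app(5, s(a))))), B := wrap(app(5, app(5, s(a)))).
Decompose wrap/1: s(s(app(Y1, wrap(N)))) = s(s(app(6, P))).
Decompose s/1: s(app(Y1, wrap(N))) = s(app(6, P)).
Decompose s/1: app(Y1, wrap(N)) = app(6, P).
Decompose app/2: Y1 = 6,  wrap(N) = P.
Bind Y1 := 6; no other remaining equation mentions Y1.
Bind P := wrap(N); substituting into the remaining equation gives: s(app(s(N), S)) = s(app(s(wrap(a)), app(wrap(N), 6))).
Decompose s/1: app(s(N), S) = app(s(wrap(a)), app(wrap(N), 6)).
Decompose app/2: s(N) = s(wrap(a)),  S = app(wrap(N), 6).
Decompose s/1: N = wrap(a).
Bind N := wrap(a); substituting into the remaining equation gives: S = app(wrap(wrap(a)), 6). Substituting into the earlier binding gives P := wrap(wrap(a)).
Bind S := app(wrap(wrap(a)), 6).
MGU = { X2 ↦ wrap(wrap(app(5, app(5, s(a))))), B ↦ wrap(app(5, app(5, s(a)))), W ↦ app(5, s(a)), Y1 ↦ 6, P ↦ wrap(wrap(a)), N ↦ wrap(a), S ↦ app(wrap(wrap(a)), 6) }, so S ↦ app(wrap(wrap(a)), 6).

app(wrap(wrap(a)), 6)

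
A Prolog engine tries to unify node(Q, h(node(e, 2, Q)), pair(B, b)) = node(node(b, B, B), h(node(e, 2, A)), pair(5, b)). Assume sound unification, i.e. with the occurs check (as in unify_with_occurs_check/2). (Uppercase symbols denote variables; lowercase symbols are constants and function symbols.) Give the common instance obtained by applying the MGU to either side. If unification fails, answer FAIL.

Decompose node/3: Q = node(b, B, B),  h(node(e, 2, Q)) = h(node(e, 2, A)),  pair(B, b) = pair(5, b).
Bind Q := node(b, B, B); substituting into the one remaining equation that mentions Q gives: h(node(e, 2, node(b, B, B))) = h(node(e, 2, A)).
Decompose h/1: node(e, 2, node(b, B, B)) = node(e, 2, A).
Decompose node/3: e = e,  2 = 2,  node(b, B, B) = A.
Delete trivial equation e = e.
Delete trivial equation 2 = 2.
Bind A := node(b, B, B); no other remaining equation mentions A.
Decompose pair/2: B = 5,  b = b.
Bind B := 5; no other remaining equation mentions B. Substituting into the earlier bindings gives Q := node(b, 5, 5), A := node(b, 5, 5).
Delete trivial equation b = b.
Applying the MGU to either side gives node(node(b, 5, 5), h(node(e, 2, node(b, 5, 5))), pair(5, b)).

node(node(b, 5, 5), h(node(e, 2, node(b, 5, 5))), pair(5, b))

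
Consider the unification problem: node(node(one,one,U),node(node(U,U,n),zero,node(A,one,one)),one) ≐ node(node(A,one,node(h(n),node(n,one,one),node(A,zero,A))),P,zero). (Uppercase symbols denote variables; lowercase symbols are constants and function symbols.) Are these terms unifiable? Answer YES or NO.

Decompose node/3: node(one,one,U) ≐ node(A,one,node(h(n),node(n,one,one),node(A,zero,A))),  node(node(U,U,n),zero,node(A,one,one)) ≐ P,  one ≐ zero.
Decompose node/3: one ≐ A,  one ≐ one,  U ≐ node(h(n),node(n,one,one),node(A,zero,A)).
Bind A := one; substituting into the 2 remaining equations that mention A gives: U ≐ node(h(n),node(n,one,one),node(one,zero,one)),  node(node(U,U,n),zero,node(one,one,one)) ≐ P.
Delete trivial equation one ≐ one.
Bind U := node(h(n),node(n,one,one),node(one,zero,one)); substituting into the one remaining equation that mentions U gives: node(node(node(h(n),node(n,one,one),node(one,zero,one)),node(h(n),node(n,one,one),node(one,zero,one)),n),zero,node(one,one,one)) ≐ P.
Bind P := node(node(node(h(n),node(n,one,one),node(one,zero,one)),node(h(n),node(n,one,one),node(one,zero,one)),n),zero,node(one,one,one)); no other remaining equation mentions P.
Clash: constants one and zero differ; no unifier exists.

NO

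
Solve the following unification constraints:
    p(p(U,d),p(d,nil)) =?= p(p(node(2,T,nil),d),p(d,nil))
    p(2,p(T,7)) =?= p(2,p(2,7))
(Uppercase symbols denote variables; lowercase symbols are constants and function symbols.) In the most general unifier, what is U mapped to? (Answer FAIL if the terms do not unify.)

node(2,2,nil)

Decompose p/2: p(U,d) =?= p(node(2,T,nil),d),  p(d,nil) =?= p(d,nil).
Decompose p/2: U =?= node(2,T,nil),  d =?= d.
Bind U := node(2,T,nil); no other remaining equation mentions U.
Delete trivial equation d =?= d.
Delete trivial equation p(d,nil) =?= p(d,nil).
Decompose p/2: 2 =?= 2,  p(T,7) =?= p(2,7).
Delete trivial equation 2 =?= 2.
Decompose p/2: T =?= 2,  7 =?= 7.
Bind T := 2; no other remaining equation mentions T. Substituting into the earlier binding gives U := node(2,2,nil).
Delete trivial equation 7 =?= 7.
MGU = { U := node(2,2,nil), T := 2 }, so U := node(2,2,nil).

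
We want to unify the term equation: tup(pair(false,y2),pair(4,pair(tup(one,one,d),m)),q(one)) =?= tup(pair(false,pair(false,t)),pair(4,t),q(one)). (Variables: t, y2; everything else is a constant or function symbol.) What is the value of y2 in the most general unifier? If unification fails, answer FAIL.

pair(false,pair(tup(one,one,d),m))

Decompose tup/3: pair(false,y2) =?= pair(false,pair(false,t)),  pair(4,pair(tup(one,one,d),m)) =?= pair(4,t),  q(one) =?= q(one).
Decompose pair/2: false =?= false,  y2 =?= pair(false,t).
Delete trivial equation false =?= false.
Bind y2 := pair(false,t); no other remaining equation mentions y2.
Decompose pair/2: 4 =?= 4,  pair(tup(one,one,d),m) =?= t.
Delete trivial equation 4 =?= 4.
Bind t := pair(tup(one,one,d),m); no other remaining equation mentions t. Substituting into the earlier binding gives y2 := pair(false,pair(tup(one,one,d),m)).
Delete trivial equation q(one) =?= q(one).
MGU = { y2 ↦ pair(false,pair(tup(one,one,d),m)), t ↦ pair(tup(one,one,d),m) }, so y2 ↦ pair(false,pair(tup(one,one,d),m)).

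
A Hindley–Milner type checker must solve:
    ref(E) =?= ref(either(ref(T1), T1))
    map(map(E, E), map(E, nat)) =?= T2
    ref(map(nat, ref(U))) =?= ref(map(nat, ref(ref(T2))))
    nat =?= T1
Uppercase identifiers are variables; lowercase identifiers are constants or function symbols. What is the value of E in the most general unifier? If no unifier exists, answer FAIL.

either(ref(nat), nat)

Decompose ref/1: E =?= either(ref(T1), T1).
Bind E := either(ref(T1), T1); substituting into the one remaining equation that mentions E gives: map(map(either(ref(T1), T1), either(ref(T1), T1)), map(either(ref(T1), T1), nat)) =?= T2.
Bind T2 := map(map(either(ref(T1), T1), either(ref(T1), T1)), map(either(ref(T1), T1), nat)); substituting into the one remaining equation that mentions T2 gives: ref(map(nat, ref(U))) =?= ref(map(nat, ref(ref(map(map(either(ref(T1), T1), either(ref(T1), T1)), map(either(ref(T1), T1), nat)))))).
Decompose ref/1: map(nat, ref(U)) =?= map(nat, ref(ref(map(map(either(ref(T1), T1), either(ref(T1), T1)), map(either(ref(T1), T1), nat))))).
Decompose map/2: nat =?= nat,  ref(U) =?= ref(ref(map(map(either(ref(T1), T1), either(ref(T1), T1)), map(either(ref(T1), T1), nat)))).
Delete trivial equation nat =?= nat.
Decompose ref/1: U =?= ref(map(map(either(ref(T1), T1), either(ref(T1), T1)), map(either(ref(T1), T1), nat))).
Bind U := ref(map(map(either(ref(T1), T1), either(ref(T1), T1)), map(either(ref(T1), T1), nat))); no other remaining equation mentions U.
Bind T1 := nat. Substituting into the earlier bindings gives E := either(ref(nat), nat), T2 := map(map(either(ref(nat), nat), either(ref(nat), nat)), map(either(ref(nat), nat), nat)), U := ref(map(map(either(ref(nat), nat), either(ref(nat), nat)), map(either(ref(nat), nat), nat))).
MGU = { E ↦ either(ref(nat), nat), T2 ↦ map(map(either(ref(nat), nat), either(ref(nat), nat)), map(either(ref(nat), nat), nat)), U ↦ ref(map(map(either(ref(nat), nat), either(ref(nat), nat)), map(either(ref(nat), nat), nat))), T1 ↦ nat }, so E ↦ either(ref(nat), nat).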